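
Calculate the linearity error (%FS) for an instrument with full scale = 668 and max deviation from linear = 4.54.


Linearity error = (max deviation / full scale) * 100%.
Linearity = (4.54 / 668) * 100
Linearity = 0.68 %FS

0.68 %FS


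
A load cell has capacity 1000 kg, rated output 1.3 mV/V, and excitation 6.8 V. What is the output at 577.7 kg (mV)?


Vout = rated_output * Vex * (load / capacity).
Vout = 1.3 * 6.8 * (577.7 / 1000)
Vout = 1.3 * 6.8 * 0.5777
Vout = 5.107 mV

5.107 mV


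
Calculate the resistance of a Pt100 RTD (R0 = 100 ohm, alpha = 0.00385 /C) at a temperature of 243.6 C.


The RTD equation: Rt = R0 * (1 + alpha * T).
Rt = 100 * (1 + 0.00385 * 243.6)
Rt = 100 * (1 + 0.93786)
Rt = 100 * 1.93786
Rt = 193.786 ohm

193.786 ohm


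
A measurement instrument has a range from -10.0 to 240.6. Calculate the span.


Span = upper range - lower range.
Span = 240.6 - (-10.0)
Span = 250.6

250.6


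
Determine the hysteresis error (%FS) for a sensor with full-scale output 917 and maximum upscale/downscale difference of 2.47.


Hysteresis = (max difference / full scale) * 100%.
H = (2.47 / 917) * 100
H = 0.269 %FS

0.269 %FS


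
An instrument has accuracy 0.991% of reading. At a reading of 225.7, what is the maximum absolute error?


Absolute error = (accuracy% / 100) * reading.
Error = (0.991 / 100) * 225.7
Error = 0.00991 * 225.7
Error = 2.2367

2.2367


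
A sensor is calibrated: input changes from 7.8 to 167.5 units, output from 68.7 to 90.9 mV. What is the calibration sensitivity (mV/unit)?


Sensitivity = (y2 - y1) / (x2 - x1).
S = (90.9 - 68.7) / (167.5 - 7.8)
S = 22.2 / 159.7
S = 0.139 mV/unit

0.139 mV/unit


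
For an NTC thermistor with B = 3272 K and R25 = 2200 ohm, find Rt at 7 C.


NTC thermistor equation: Rt = R25 * exp(B * (1/T - 1/T25)).
T in Kelvin: 280.15 K, T25 = 298.15 K
1/T - 1/T25 = 1/280.15 - 1/298.15 = 0.0002155
B * (1/T - 1/T25) = 3272 * 0.0002155 = 0.7051
Rt = 2200 * exp(0.7051) = 4453.0 ohm

4453.0 ohm


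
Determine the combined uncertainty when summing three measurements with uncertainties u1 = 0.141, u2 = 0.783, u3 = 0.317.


For a sum of independent quantities, uc = sqrt(u1^2 + u2^2 + u3^2).
uc = sqrt(0.141^2 + 0.783^2 + 0.317^2)
uc = sqrt(0.019881 + 0.613089 + 0.100489)
uc = 0.8564

0.8564


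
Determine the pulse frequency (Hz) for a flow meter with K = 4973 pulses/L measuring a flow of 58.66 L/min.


Frequency = K * Q / 60 (converting L/min to L/s).
f = 4973 * 58.66 / 60
f = 291716.18 / 60
f = 4861.94 Hz

4861.94 Hz


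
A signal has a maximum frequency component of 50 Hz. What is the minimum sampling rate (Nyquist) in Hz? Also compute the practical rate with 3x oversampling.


By Nyquist theorem, fs_min = 2 * fmax.
fs_min = 2 * 50 = 100 Hz
Practical rate = 3 * fs_min = 3 * 100 = 300 Hz

fs_min = 100 Hz, fs_practical = 300 Hz


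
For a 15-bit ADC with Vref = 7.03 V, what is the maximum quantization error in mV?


The maximum quantization error is +/- LSB/2.
LSB = Vref / 2^n = 7.03 / 32768 = 0.00021454 V
Max error = LSB / 2 = 0.00021454 / 2 = 0.00010727 V
Max error = 0.1073 mV

0.1073 mV


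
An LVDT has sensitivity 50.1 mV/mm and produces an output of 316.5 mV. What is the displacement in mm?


Displacement = Vout / sensitivity.
d = 316.5 / 50.1
d = 6.317 mm

6.317 mm


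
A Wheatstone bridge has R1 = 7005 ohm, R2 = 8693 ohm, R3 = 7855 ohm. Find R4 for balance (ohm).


At balance: R1*R4 = R2*R3, so R4 = R2*R3/R1.
R4 = 8693 * 7855 / 7005
R4 = 68283515 / 7005
R4 = 9747.83 ohm

9747.83 ohm


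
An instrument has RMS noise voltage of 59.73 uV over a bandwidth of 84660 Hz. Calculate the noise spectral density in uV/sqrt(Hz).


Noise spectral density = Vrms / sqrt(BW).
NSD = 59.73 / sqrt(84660)
NSD = 59.73 / 290.9639
NSD = 0.2053 uV/sqrt(Hz)

0.2053 uV/sqrt(Hz)


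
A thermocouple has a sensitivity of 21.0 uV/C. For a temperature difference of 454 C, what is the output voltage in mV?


The thermocouple output V = sensitivity * dT.
V = 21.0 uV/C * 454 C
V = 9534.0 uV
V = 9.534 mV

9.534 mV


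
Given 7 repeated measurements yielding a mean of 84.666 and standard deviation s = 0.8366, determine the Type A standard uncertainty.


The standard uncertainty for Type A evaluation is u = s / sqrt(n).
u = 0.8366 / sqrt(7)
u = 0.8366 / 2.6458
u = 0.3162

0.3162


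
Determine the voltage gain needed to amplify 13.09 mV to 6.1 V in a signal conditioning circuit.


Gain = Vout / Vin (converting to same units).
G = 6.1 V / 13.09 mV
G = 6100.0 mV / 13.09 mV
G = 466.0

466.0


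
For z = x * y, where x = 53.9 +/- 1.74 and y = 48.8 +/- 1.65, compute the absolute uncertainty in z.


For a product z = x*y, the relative uncertainty is:
uz/z = sqrt((ux/x)^2 + (uy/y)^2)
Relative uncertainties: ux/x = 1.74/53.9 = 0.032282
uy/y = 1.65/48.8 = 0.033811
z = 53.9 * 48.8 = 2630.3
uz = 2630.3 * sqrt(0.032282^2 + 0.033811^2) = 122.961

122.961


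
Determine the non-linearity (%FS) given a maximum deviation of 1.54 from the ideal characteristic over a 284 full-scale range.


Linearity error = (max deviation / full scale) * 100%.
Linearity = (1.54 / 284) * 100
Linearity = 0.542 %FS

0.542 %FS


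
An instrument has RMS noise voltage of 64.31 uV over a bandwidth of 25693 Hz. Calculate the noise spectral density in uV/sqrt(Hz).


Noise spectral density = Vrms / sqrt(BW).
NSD = 64.31 / sqrt(25693)
NSD = 64.31 / 160.2904
NSD = 0.4012 uV/sqrt(Hz)

0.4012 uV/sqrt(Hz)


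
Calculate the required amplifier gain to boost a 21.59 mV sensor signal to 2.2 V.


Gain = Vout / Vin (converting to same units).
G = 2.2 V / 21.59 mV
G = 2200.0 mV / 21.59 mV
G = 101.9

101.9


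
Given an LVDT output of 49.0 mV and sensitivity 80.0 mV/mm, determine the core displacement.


Displacement = Vout / sensitivity.
d = 49.0 / 80.0
d = 0.613 mm

0.613 mm


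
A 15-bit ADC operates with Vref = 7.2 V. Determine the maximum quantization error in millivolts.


The maximum quantization error is +/- LSB/2.
LSB = Vref / 2^n = 7.2 / 32768 = 0.00021973 V
Max error = LSB / 2 = 0.00021973 / 2 = 0.00010986 V
Max error = 0.1099 mV

0.1099 mV


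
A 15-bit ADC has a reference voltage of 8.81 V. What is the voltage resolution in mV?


The resolution (LSB) of an ADC is Vref / 2^n.
LSB = 8.81 / 2^15
LSB = 8.81 / 32768
LSB = 0.00026886 V = 0.26885986 mV

0.26885986 mV


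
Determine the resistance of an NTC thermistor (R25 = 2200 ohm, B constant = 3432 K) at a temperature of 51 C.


NTC thermistor equation: Rt = R25 * exp(B * (1/T - 1/T25)).
T in Kelvin: 324.15 K, T25 = 298.15 K
1/T - 1/T25 = 1/324.15 - 1/298.15 = -0.00026902
B * (1/T - 1/T25) = 3432 * -0.00026902 = -0.9233
Rt = 2200 * exp(-0.9233) = 873.9 ohm

873.9 ohm


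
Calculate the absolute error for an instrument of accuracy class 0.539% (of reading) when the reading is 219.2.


Absolute error = (accuracy% / 100) * reading.
Error = (0.539 / 100) * 219.2
Error = 0.00539 * 219.2
Error = 1.1815

1.1815


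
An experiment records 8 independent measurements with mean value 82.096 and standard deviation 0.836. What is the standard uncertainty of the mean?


The standard uncertainty for Type A evaluation is u = s / sqrt(n).
u = 0.836 / sqrt(8)
u = 0.836 / 2.8284
u = 0.2956

0.2956


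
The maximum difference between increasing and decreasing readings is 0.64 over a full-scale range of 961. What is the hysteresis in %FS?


Hysteresis = (max difference / full scale) * 100%.
H = (0.64 / 961) * 100
H = 0.067 %FS

0.067 %FS


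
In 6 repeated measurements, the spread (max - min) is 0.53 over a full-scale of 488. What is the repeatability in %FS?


Repeatability = (spread / full scale) * 100%.
R = (0.53 / 488) * 100
R = 0.109 %FS

0.109 %FS


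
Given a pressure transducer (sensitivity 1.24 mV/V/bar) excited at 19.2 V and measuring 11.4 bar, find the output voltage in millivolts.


Output = sensitivity * Vex * P.
Vout = 1.24 * 19.2 * 11.4
Vout = 23.808 * 11.4
Vout = 271.41 mV

271.41 mV


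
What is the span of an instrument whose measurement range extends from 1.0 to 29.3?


Span = upper range - lower range.
Span = 29.3 - (1.0)
Span = 28.3

28.3


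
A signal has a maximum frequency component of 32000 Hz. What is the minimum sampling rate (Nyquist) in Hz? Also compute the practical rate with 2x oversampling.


By Nyquist theorem, fs_min = 2 * fmax.
fs_min = 2 * 32000 = 64000 Hz
Practical rate = 2 * fs_min = 2 * 64000 = 128000 Hz

fs_min = 64000 Hz, fs_practical = 128000 Hz


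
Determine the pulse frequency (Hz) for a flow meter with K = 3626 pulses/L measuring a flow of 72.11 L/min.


Frequency = K * Q / 60 (converting L/min to L/s).
f = 3626 * 72.11 / 60
f = 261470.86 / 60
f = 4357.85 Hz

4357.85 Hz


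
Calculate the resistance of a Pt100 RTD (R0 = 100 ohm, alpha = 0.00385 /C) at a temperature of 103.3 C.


The RTD equation: Rt = R0 * (1 + alpha * T).
Rt = 100 * (1 + 0.00385 * 103.3)
Rt = 100 * (1 + 0.397705)
Rt = 100 * 1.397705
Rt = 139.77 ohm

139.77 ohm


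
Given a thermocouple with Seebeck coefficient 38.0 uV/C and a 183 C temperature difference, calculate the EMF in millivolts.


The thermocouple output V = sensitivity * dT.
V = 38.0 uV/C * 183 C
V = 6954.0 uV
V = 6.954 mV

6.954 mV


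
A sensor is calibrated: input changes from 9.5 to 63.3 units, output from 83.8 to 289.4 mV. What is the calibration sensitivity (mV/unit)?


Sensitivity = (y2 - y1) / (x2 - x1).
S = (289.4 - 83.8) / (63.3 - 9.5)
S = 205.6 / 53.8
S = 3.8216 mV/unit

3.8216 mV/unit


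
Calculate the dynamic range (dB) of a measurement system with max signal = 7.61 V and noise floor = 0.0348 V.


Dynamic range = 20 * log10(Vmax / Vnoise).
DR = 20 * log10(7.61 / 0.0348)
DR = 20 * log10(218.68)
DR = 46.8 dB

46.8 dB


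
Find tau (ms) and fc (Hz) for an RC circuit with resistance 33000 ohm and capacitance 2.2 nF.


Time constant: tau = R * C.
tau = 33000 * 2.20e-09 = 7.26e-05 s
tau = 0.0726 ms
Cutoff frequency: fc = 1 / (2*pi*R*C).
fc = 1 / (2*pi*7.26e-05) = 2192.22 Hz

tau = 0.0726 ms, fc = 2192.22 Hz


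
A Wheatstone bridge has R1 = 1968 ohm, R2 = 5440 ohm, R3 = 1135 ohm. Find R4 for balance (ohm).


At balance: R1*R4 = R2*R3, so R4 = R2*R3/R1.
R4 = 5440 * 1135 / 1968
R4 = 6174400 / 1968
R4 = 3137.4 ohm

3137.4 ohm


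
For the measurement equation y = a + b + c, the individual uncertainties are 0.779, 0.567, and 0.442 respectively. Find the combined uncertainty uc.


For a sum of independent quantities, uc = sqrt(u1^2 + u2^2 + u3^2).
uc = sqrt(0.779^2 + 0.567^2 + 0.442^2)
uc = sqrt(0.606841 + 0.321489 + 0.195364)
uc = 1.06

1.06


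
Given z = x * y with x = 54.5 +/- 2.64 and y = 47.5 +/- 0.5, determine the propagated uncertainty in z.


For a product z = x*y, the relative uncertainty is:
uz/z = sqrt((ux/x)^2 + (uy/y)^2)
Relative uncertainties: ux/x = 2.64/54.5 = 0.04844
uy/y = 0.5/47.5 = 0.010526
z = 54.5 * 47.5 = 2588.8
uz = 2588.8 * sqrt(0.04844^2 + 0.010526^2) = 128.327

128.327


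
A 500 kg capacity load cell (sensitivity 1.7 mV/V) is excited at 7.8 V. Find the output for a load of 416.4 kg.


Vout = rated_output * Vex * (load / capacity).
Vout = 1.7 * 7.8 * (416.4 / 500)
Vout = 1.7 * 7.8 * 0.8328
Vout = 11.043 mV

11.043 mV


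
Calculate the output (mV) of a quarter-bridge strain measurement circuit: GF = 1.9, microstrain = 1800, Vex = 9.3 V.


Quarter bridge output: Vout = (GF * epsilon * Vex) / 4.
Vout = (1.9 * 1800e-6 * 9.3) / 4
Vout = 0.031806 / 4 V
Vout = 0.0079515 V = 7.9515 mV

7.9515 mV


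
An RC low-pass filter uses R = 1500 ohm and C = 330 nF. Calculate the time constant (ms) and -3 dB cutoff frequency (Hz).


Time constant: tau = R * C.
tau = 1500 * 3.30e-07 = 0.000495 s
tau = 0.495 ms
Cutoff frequency: fc = 1 / (2*pi*R*C).
fc = 1 / (2*pi*0.000495) = 321.53 Hz

tau = 0.495 ms, fc = 321.53 Hz


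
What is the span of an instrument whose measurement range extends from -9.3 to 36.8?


Span = upper range - lower range.
Span = 36.8 - (-9.3)
Span = 46.1

46.1


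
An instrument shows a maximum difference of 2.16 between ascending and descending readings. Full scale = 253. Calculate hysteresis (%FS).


Hysteresis = (max difference / full scale) * 100%.
H = (2.16 / 253) * 100
H = 0.854 %FS

0.854 %FS


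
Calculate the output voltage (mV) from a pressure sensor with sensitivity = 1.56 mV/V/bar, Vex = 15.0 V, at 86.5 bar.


Output = sensitivity * Vex * P.
Vout = 1.56 * 15.0 * 86.5
Vout = 23.4 * 86.5
Vout = 2024.1 mV

2024.1 mV


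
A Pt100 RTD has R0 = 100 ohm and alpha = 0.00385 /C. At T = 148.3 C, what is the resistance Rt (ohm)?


The RTD equation: Rt = R0 * (1 + alpha * T).
Rt = 100 * (1 + 0.00385 * 148.3)
Rt = 100 * (1 + 0.570955)
Rt = 100 * 1.570955
Rt = 157.096 ohm

157.096 ohm


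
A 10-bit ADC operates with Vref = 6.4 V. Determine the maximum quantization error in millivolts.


The maximum quantization error is +/- LSB/2.
LSB = Vref / 2^n = 6.4 / 1024 = 0.00625 V
Max error = LSB / 2 = 0.00625 / 2 = 0.003125 V
Max error = 3.125 mV

3.125 mV


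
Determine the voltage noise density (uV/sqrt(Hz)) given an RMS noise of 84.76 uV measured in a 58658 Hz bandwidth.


Noise spectral density = Vrms / sqrt(BW).
NSD = 84.76 / sqrt(58658)
NSD = 84.76 / 242.1941
NSD = 0.35 uV/sqrt(Hz)

0.35 uV/sqrt(Hz)


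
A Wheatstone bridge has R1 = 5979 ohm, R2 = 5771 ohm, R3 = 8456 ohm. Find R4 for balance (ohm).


At balance: R1*R4 = R2*R3, so R4 = R2*R3/R1.
R4 = 5771 * 8456 / 5979
R4 = 48799576 / 5979
R4 = 8161.83 ohm

8161.83 ohm


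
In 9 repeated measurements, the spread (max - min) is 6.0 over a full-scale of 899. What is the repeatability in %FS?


Repeatability = (spread / full scale) * 100%.
R = (6.0 / 899) * 100
R = 0.667 %FS

0.667 %FS


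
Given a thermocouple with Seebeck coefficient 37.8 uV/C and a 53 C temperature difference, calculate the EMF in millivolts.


The thermocouple output V = sensitivity * dT.
V = 37.8 uV/C * 53 C
V = 2003.4 uV
V = 2.003 mV

2.003 mV


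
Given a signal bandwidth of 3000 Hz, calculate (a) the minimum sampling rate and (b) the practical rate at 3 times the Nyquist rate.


By Nyquist theorem, fs_min = 2 * fmax.
fs_min = 2 * 3000 = 6000 Hz
Practical rate = 3 * fs_min = 3 * 6000 = 18000 Hz

fs_min = 6000 Hz, fs_practical = 18000 Hz


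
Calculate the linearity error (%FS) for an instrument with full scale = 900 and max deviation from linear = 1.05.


Linearity error = (max deviation / full scale) * 100%.
Linearity = (1.05 / 900) * 100
Linearity = 0.117 %FS

0.117 %FS


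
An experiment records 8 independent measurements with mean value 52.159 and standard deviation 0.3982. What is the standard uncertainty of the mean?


The standard uncertainty for Type A evaluation is u = s / sqrt(n).
u = 0.3982 / sqrt(8)
u = 0.3982 / 2.8284
u = 0.1408

0.1408


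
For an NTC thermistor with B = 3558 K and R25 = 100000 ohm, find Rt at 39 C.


NTC thermistor equation: Rt = R25 * exp(B * (1/T - 1/T25)).
T in Kelvin: 312.15 K, T25 = 298.15 K
1/T - 1/T25 = 1/312.15 - 1/298.15 = -0.00015043
B * (1/T - 1/T25) = 3558 * -0.00015043 = -0.5352
Rt = 100000 * exp(-0.5352) = 58553.8 ohm

58553.8 ohm


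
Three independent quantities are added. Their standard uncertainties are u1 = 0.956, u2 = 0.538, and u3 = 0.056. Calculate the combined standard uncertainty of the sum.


For a sum of independent quantities, uc = sqrt(u1^2 + u2^2 + u3^2).
uc = sqrt(0.956^2 + 0.538^2 + 0.056^2)
uc = sqrt(0.913936 + 0.289444 + 0.003136)
uc = 1.0984

1.0984


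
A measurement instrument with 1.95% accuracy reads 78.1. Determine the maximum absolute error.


Absolute error = (accuracy% / 100) * reading.
Error = (1.95 / 100) * 78.1
Error = 0.0195 * 78.1
Error = 1.5229

1.5229


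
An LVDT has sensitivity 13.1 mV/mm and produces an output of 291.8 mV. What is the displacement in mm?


Displacement = Vout / sensitivity.
d = 291.8 / 13.1
d = 22.275 mm

22.275 mm


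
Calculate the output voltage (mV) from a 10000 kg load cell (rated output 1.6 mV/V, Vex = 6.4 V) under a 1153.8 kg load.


Vout = rated_output * Vex * (load / capacity).
Vout = 1.6 * 6.4 * (1153.8 / 10000)
Vout = 1.6 * 6.4 * 0.11538
Vout = 1.181 mV

1.181 mV


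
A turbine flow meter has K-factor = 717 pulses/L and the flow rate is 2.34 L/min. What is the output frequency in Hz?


Frequency = K * Q / 60 (converting L/min to L/s).
f = 717 * 2.34 / 60
f = 1677.78 / 60
f = 27.96 Hz

27.96 Hz


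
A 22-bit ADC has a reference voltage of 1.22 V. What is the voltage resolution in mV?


The resolution (LSB) of an ADC is Vref / 2^n.
LSB = 1.22 / 2^22
LSB = 1.22 / 4194304
LSB = 2.9e-07 V = 0.00029087 mV

0.00029087 mV


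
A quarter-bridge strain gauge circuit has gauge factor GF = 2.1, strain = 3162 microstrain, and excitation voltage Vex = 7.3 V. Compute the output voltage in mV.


Quarter bridge output: Vout = (GF * epsilon * Vex) / 4.
Vout = (2.1 * 3162e-6 * 7.3) / 4
Vout = 0.04847346 / 4 V
Vout = 0.01211837 V = 12.1184 mV

12.1184 mV


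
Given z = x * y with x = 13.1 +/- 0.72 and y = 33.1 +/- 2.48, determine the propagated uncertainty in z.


For a product z = x*y, the relative uncertainty is:
uz/z = sqrt((ux/x)^2 + (uy/y)^2)
Relative uncertainties: ux/x = 0.72/13.1 = 0.054962
uy/y = 2.48/33.1 = 0.074924
z = 13.1 * 33.1 = 433.6
uz = 433.6 * sqrt(0.054962^2 + 0.074924^2) = 40.292

40.292


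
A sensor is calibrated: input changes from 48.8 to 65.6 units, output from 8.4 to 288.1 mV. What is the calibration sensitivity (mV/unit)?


Sensitivity = (y2 - y1) / (x2 - x1).
S = (288.1 - 8.4) / (65.6 - 48.8)
S = 279.7 / 16.8
S = 16.6488 mV/unit

16.6488 mV/unit


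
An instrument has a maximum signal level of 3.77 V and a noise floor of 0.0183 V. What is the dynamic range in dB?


Dynamic range = 20 * log10(Vmax / Vnoise).
DR = 20 * log10(3.77 / 0.0183)
DR = 20 * log10(206.01)
DR = 46.28 dB

46.28 dB


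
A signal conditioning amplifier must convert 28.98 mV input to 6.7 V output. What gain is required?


Gain = Vout / Vin (converting to same units).
G = 6.7 V / 28.98 mV
G = 6700.0 mV / 28.98 mV
G = 231.19

231.19


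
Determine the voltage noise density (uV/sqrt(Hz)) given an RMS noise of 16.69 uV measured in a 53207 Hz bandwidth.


Noise spectral density = Vrms / sqrt(BW).
NSD = 16.69 / sqrt(53207)
NSD = 16.69 / 230.6664
NSD = 0.0724 uV/sqrt(Hz)

0.0724 uV/sqrt(Hz)


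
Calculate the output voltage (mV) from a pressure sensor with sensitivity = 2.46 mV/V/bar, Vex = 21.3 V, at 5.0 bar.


Output = sensitivity * Vex * P.
Vout = 2.46 * 21.3 * 5.0
Vout = 52.398 * 5.0
Vout = 261.99 mV

261.99 mV


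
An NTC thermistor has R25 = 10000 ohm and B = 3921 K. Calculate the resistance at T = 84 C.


NTC thermistor equation: Rt = R25 * exp(B * (1/T - 1/T25)).
T in Kelvin: 357.15 K, T25 = 298.15 K
1/T - 1/T25 = 1/357.15 - 1/298.15 = -0.00055407
B * (1/T - 1/T25) = 3921 * -0.00055407 = -2.1725
Rt = 10000 * exp(-2.1725) = 1138.9 ohm

1138.9 ohm


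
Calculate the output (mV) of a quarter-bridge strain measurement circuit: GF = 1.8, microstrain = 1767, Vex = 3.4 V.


Quarter bridge output: Vout = (GF * epsilon * Vex) / 4.
Vout = (1.8 * 1767e-6 * 3.4) / 4
Vout = 0.01081404 / 4 V
Vout = 0.00270351 V = 2.7035 mV

2.7035 mV


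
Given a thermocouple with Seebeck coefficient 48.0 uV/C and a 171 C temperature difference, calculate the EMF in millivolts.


The thermocouple output V = sensitivity * dT.
V = 48.0 uV/C * 171 C
V = 8208.0 uV
V = 8.208 mV

8.208 mV


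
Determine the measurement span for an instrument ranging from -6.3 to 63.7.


Span = upper range - lower range.
Span = 63.7 - (-6.3)
Span = 70.0

70.0


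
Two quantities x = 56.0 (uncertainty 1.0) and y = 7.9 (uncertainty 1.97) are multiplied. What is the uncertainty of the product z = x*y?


For a product z = x*y, the relative uncertainty is:
uz/z = sqrt((ux/x)^2 + (uy/y)^2)
Relative uncertainties: ux/x = 1.0/56.0 = 0.017857
uy/y = 1.97/7.9 = 0.249367
z = 56.0 * 7.9 = 442.4
uz = 442.4 * sqrt(0.017857^2 + 0.249367^2) = 110.602

110.602


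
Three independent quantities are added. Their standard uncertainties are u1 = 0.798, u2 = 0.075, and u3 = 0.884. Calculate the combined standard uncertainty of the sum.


For a sum of independent quantities, uc = sqrt(u1^2 + u2^2 + u3^2).
uc = sqrt(0.798^2 + 0.075^2 + 0.884^2)
uc = sqrt(0.636804 + 0.005625 + 0.781456)
uc = 1.1933

1.1933


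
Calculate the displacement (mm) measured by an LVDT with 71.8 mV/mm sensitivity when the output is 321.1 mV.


Displacement = Vout / sensitivity.
d = 321.1 / 71.8
d = 4.472 mm

4.472 mm


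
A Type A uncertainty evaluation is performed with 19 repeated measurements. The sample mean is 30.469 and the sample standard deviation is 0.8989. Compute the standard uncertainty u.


The standard uncertainty for Type A evaluation is u = s / sqrt(n).
u = 0.8989 / sqrt(19)
u = 0.8989 / 4.3589
u = 0.2062

0.2062


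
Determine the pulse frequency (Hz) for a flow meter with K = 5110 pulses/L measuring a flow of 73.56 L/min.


Frequency = K * Q / 60 (converting L/min to L/s).
f = 5110 * 73.56 / 60
f = 375891.6 / 60
f = 6264.86 Hz

6264.86 Hz


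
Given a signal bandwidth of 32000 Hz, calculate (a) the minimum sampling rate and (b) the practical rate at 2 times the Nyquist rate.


By Nyquist theorem, fs_min = 2 * fmax.
fs_min = 2 * 32000 = 64000 Hz
Practical rate = 2 * fs_min = 2 * 64000 = 128000 Hz

fs_min = 64000 Hz, fs_practical = 128000 Hz


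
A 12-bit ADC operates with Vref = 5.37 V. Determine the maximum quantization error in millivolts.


The maximum quantization error is +/- LSB/2.
LSB = Vref / 2^n = 5.37 / 4096 = 0.00131104 V
Max error = LSB / 2 = 0.00131104 / 2 = 0.00065552 V
Max error = 0.6555 mV

0.6555 mV


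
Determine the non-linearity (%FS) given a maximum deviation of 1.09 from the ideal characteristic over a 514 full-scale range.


Linearity error = (max deviation / full scale) * 100%.
Linearity = (1.09 / 514) * 100
Linearity = 0.212 %FS

0.212 %FS


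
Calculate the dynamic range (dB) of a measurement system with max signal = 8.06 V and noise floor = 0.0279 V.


Dynamic range = 20 * log10(Vmax / Vnoise).
DR = 20 * log10(8.06 / 0.0279)
DR = 20 * log10(288.89)
DR = 49.21 dB

49.21 dB


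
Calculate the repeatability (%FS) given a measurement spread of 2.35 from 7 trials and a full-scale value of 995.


Repeatability = (spread / full scale) * 100%.
R = (2.35 / 995) * 100
R = 0.236 %FS

0.236 %FS


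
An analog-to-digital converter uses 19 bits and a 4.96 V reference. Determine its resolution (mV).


The resolution (LSB) of an ADC is Vref / 2^n.
LSB = 4.96 / 2^19
LSB = 4.96 / 524288
LSB = 9.46e-06 V = 0.00946045 mV

0.00946045 mV


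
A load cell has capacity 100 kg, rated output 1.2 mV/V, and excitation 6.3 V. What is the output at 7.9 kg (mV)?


Vout = rated_output * Vex * (load / capacity).
Vout = 1.2 * 6.3 * (7.9 / 100)
Vout = 1.2 * 6.3 * 0.079
Vout = 0.597 mV

0.597 mV


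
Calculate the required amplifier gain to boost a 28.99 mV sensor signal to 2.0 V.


Gain = Vout / Vin (converting to same units).
G = 2.0 V / 28.99 mV
G = 2000.0 mV / 28.99 mV
G = 68.99

68.99


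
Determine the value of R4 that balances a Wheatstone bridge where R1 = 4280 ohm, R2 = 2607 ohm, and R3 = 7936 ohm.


At balance: R1*R4 = R2*R3, so R4 = R2*R3/R1.
R4 = 2607 * 7936 / 4280
R4 = 20689152 / 4280
R4 = 4833.91 ohm

4833.91 ohm


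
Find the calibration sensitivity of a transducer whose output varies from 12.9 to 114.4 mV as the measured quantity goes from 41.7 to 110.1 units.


Sensitivity = (y2 - y1) / (x2 - x1).
S = (114.4 - 12.9) / (110.1 - 41.7)
S = 101.5 / 68.4
S = 1.4839 mV/unit

1.4839 mV/unit


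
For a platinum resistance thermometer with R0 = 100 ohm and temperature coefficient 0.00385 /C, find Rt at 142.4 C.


The RTD equation: Rt = R0 * (1 + alpha * T).
Rt = 100 * (1 + 0.00385 * 142.4)
Rt = 100 * (1 + 0.54824)
Rt = 100 * 1.54824
Rt = 154.824 ohm

154.824 ohm


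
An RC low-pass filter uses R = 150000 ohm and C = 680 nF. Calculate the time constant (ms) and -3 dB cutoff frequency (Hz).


Time constant: tau = R * C.
tau = 150000 * 6.80e-07 = 0.102 s
tau = 102.0 ms
Cutoff frequency: fc = 1 / (2*pi*R*C).
fc = 1 / (2*pi*0.102) = 1.56 Hz

tau = 102.0 ms, fc = 1.56 Hz


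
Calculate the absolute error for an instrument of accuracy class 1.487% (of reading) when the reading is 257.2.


Absolute error = (accuracy% / 100) * reading.
Error = (1.487 / 100) * 257.2
Error = 0.01487 * 257.2
Error = 3.8246

3.8246


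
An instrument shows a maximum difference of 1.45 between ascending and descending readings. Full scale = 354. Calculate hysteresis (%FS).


Hysteresis = (max difference / full scale) * 100%.
H = (1.45 / 354) * 100
H = 0.41 %FS

0.41 %FS


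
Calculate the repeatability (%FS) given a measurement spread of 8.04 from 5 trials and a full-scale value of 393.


Repeatability = (spread / full scale) * 100%.
R = (8.04 / 393) * 100
R = 2.046 %FS

2.046 %FS


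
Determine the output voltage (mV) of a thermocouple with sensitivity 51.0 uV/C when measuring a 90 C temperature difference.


The thermocouple output V = sensitivity * dT.
V = 51.0 uV/C * 90 C
V = 4590.0 uV
V = 4.59 mV

4.59 mV


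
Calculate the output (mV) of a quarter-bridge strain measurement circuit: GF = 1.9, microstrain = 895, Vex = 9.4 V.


Quarter bridge output: Vout = (GF * epsilon * Vex) / 4.
Vout = (1.9 * 895e-6 * 9.4) / 4
Vout = 0.0159847 / 4 V
Vout = 0.00399618 V = 3.9962 mV

3.9962 mV


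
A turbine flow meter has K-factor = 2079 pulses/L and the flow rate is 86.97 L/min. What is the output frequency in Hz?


Frequency = K * Q / 60 (converting L/min to L/s).
f = 2079 * 86.97 / 60
f = 180810.63 / 60
f = 3013.51 Hz

3013.51 Hz


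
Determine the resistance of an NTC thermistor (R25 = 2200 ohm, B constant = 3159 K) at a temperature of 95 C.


NTC thermistor equation: Rt = R25 * exp(B * (1/T - 1/T25)).
T in Kelvin: 368.15 K, T25 = 298.15 K
1/T - 1/T25 = 1/368.15 - 1/298.15 = -0.00063773
B * (1/T - 1/T25) = 3159 * -0.00063773 = -2.0146
Rt = 2200 * exp(-2.0146) = 293.4 ohm

293.4 ohm


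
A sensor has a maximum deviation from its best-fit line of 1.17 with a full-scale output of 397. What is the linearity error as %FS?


Linearity error = (max deviation / full scale) * 100%.
Linearity = (1.17 / 397) * 100
Linearity = 0.295 %FS

0.295 %FS


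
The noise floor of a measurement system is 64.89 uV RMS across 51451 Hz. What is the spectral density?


Noise spectral density = Vrms / sqrt(BW).
NSD = 64.89 / sqrt(51451)
NSD = 64.89 / 226.8281
NSD = 0.2861 uV/sqrt(Hz)

0.2861 uV/sqrt(Hz)


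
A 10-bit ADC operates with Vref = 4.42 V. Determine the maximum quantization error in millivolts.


The maximum quantization error is +/- LSB/2.
LSB = Vref / 2^n = 4.42 / 1024 = 0.00431641 V
Max error = LSB / 2 = 0.00431641 / 2 = 0.0021582 V
Max error = 2.1582 mV

2.1582 mV


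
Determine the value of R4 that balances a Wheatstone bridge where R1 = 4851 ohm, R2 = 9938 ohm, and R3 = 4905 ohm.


At balance: R1*R4 = R2*R3, so R4 = R2*R3/R1.
R4 = 9938 * 4905 / 4851
R4 = 48745890 / 4851
R4 = 10048.63 ohm

10048.63 ohm


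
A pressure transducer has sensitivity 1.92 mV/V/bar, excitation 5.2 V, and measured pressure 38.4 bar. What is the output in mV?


Output = sensitivity * Vex * P.
Vout = 1.92 * 5.2 * 38.4
Vout = 9.984 * 38.4
Vout = 383.39 mV

383.39 mV


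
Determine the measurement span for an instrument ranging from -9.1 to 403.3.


Span = upper range - lower range.
Span = 403.3 - (-9.1)
Span = 412.4

412.4


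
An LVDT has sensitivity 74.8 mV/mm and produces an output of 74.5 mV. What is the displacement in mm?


Displacement = Vout / sensitivity.
d = 74.5 / 74.8
d = 0.996 mm

0.996 mm


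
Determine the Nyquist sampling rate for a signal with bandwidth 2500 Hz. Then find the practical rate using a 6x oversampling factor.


By Nyquist theorem, fs_min = 2 * fmax.
fs_min = 2 * 2500 = 5000 Hz
Practical rate = 6 * fs_min = 6 * 5000 = 30000 Hz

fs_min = 5000 Hz, fs_practical = 30000 Hz


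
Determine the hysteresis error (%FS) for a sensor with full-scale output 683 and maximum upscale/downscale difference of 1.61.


Hysteresis = (max difference / full scale) * 100%.
H = (1.61 / 683) * 100
H = 0.236 %FS

0.236 %FS


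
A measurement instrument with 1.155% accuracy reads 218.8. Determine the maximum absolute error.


Absolute error = (accuracy% / 100) * reading.
Error = (1.155 / 100) * 218.8
Error = 0.01155 * 218.8
Error = 2.5271

2.5271


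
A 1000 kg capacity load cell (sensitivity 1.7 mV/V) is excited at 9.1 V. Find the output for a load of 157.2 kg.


Vout = rated_output * Vex * (load / capacity).
Vout = 1.7 * 9.1 * (157.2 / 1000)
Vout = 1.7 * 9.1 * 0.1572
Vout = 2.432 mV

2.432 mV


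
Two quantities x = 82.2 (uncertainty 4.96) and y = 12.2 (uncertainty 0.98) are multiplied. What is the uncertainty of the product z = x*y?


For a product z = x*y, the relative uncertainty is:
uz/z = sqrt((ux/x)^2 + (uy/y)^2)
Relative uncertainties: ux/x = 4.96/82.2 = 0.060341
uy/y = 0.98/12.2 = 0.080328
z = 82.2 * 12.2 = 1002.8
uz = 1002.8 * sqrt(0.060341^2 + 0.080328^2) = 100.752

100.752


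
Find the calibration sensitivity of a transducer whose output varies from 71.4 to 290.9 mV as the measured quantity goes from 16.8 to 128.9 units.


Sensitivity = (y2 - y1) / (x2 - x1).
S = (290.9 - 71.4) / (128.9 - 16.8)
S = 219.5 / 112.1
S = 1.9581 mV/unit

1.9581 mV/unit


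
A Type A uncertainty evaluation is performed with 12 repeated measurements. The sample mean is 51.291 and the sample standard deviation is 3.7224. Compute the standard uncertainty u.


The standard uncertainty for Type A evaluation is u = s / sqrt(n).
u = 3.7224 / sqrt(12)
u = 3.7224 / 3.4641
u = 1.0746

1.0746


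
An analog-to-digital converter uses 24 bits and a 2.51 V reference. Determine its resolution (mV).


The resolution (LSB) of an ADC is Vref / 2^n.
LSB = 2.51 / 2^24
LSB = 2.51 / 16777216
LSB = 1.5e-07 V = 0.00014961 mV

0.00014961 mV


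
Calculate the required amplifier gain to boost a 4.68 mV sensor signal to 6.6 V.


Gain = Vout / Vin (converting to same units).
G = 6.6 V / 4.68 mV
G = 6600.0 mV / 4.68 mV
G = 1410.26

1410.26


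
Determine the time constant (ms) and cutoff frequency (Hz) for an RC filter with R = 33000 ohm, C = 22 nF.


Time constant: tau = R * C.
tau = 33000 * 2.20e-08 = 0.000726 s
tau = 0.726 ms
Cutoff frequency: fc = 1 / (2*pi*R*C).
fc = 1 / (2*pi*0.000726) = 219.22 Hz

tau = 0.726 ms, fc = 219.22 Hz


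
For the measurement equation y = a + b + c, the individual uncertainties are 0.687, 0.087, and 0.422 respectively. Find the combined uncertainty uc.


For a sum of independent quantities, uc = sqrt(u1^2 + u2^2 + u3^2).
uc = sqrt(0.687^2 + 0.087^2 + 0.422^2)
uc = sqrt(0.471969 + 0.007569 + 0.178084)
uc = 0.8109

0.8109


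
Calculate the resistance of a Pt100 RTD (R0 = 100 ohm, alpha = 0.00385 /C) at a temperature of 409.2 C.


The RTD equation: Rt = R0 * (1 + alpha * T).
Rt = 100 * (1 + 0.00385 * 409.2)
Rt = 100 * (1 + 1.57542)
Rt = 100 * 2.57542
Rt = 257.542 ohm

257.542 ohm


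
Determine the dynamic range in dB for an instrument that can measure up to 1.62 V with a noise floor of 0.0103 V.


Dynamic range = 20 * log10(Vmax / Vnoise).
DR = 20 * log10(1.62 / 0.0103)
DR = 20 * log10(157.28)
DR = 43.93 dB

43.93 dB


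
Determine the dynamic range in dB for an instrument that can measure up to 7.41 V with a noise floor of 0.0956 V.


Dynamic range = 20 * log10(Vmax / Vnoise).
DR = 20 * log10(7.41 / 0.0956)
DR = 20 * log10(77.51)
DR = 37.79 dB

37.79 dB


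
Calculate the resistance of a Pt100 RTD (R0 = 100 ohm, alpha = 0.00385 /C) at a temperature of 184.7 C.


The RTD equation: Rt = R0 * (1 + alpha * T).
Rt = 100 * (1 + 0.00385 * 184.7)
Rt = 100 * (1 + 0.711095)
Rt = 100 * 1.711095
Rt = 171.109 ohm

171.109 ohm


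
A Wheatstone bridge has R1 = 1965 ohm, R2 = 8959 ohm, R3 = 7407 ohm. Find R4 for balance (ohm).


At balance: R1*R4 = R2*R3, so R4 = R2*R3/R1.
R4 = 8959 * 7407 / 1965
R4 = 66359313 / 1965
R4 = 33770.64 ohm

33770.64 ohm


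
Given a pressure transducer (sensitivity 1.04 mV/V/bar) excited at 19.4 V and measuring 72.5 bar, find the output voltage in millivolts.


Output = sensitivity * Vex * P.
Vout = 1.04 * 19.4 * 72.5
Vout = 20.176 * 72.5
Vout = 1462.76 mV

1462.76 mV


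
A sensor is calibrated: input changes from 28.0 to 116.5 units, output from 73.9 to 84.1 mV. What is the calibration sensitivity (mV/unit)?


Sensitivity = (y2 - y1) / (x2 - x1).
S = (84.1 - 73.9) / (116.5 - 28.0)
S = 10.2 / 88.5
S = 0.1153 mV/unit

0.1153 mV/unit


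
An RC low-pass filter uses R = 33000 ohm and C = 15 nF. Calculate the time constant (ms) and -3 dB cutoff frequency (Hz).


Time constant: tau = R * C.
tau = 33000 * 1.50e-08 = 0.000495 s
tau = 0.495 ms
Cutoff frequency: fc = 1 / (2*pi*R*C).
fc = 1 / (2*pi*0.000495) = 321.53 Hz

tau = 0.495 ms, fc = 321.53 Hz


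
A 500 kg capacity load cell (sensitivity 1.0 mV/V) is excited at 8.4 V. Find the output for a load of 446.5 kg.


Vout = rated_output * Vex * (load / capacity).
Vout = 1.0 * 8.4 * (446.5 / 500)
Vout = 1.0 * 8.4 * 0.893
Vout = 7.501 mV

7.501 mV


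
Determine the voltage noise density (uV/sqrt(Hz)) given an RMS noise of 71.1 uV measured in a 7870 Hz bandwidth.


Noise spectral density = Vrms / sqrt(BW).
NSD = 71.1 / sqrt(7870)
NSD = 71.1 / 88.713
NSD = 0.8015 uV/sqrt(Hz)

0.8015 uV/sqrt(Hz)


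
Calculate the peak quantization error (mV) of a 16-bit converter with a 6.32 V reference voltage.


The maximum quantization error is +/- LSB/2.
LSB = Vref / 2^n = 6.32 / 65536 = 9.644e-05 V
Max error = LSB / 2 = 9.644e-05 / 2 = 4.822e-05 V
Max error = 0.0482 mV

0.0482 mV


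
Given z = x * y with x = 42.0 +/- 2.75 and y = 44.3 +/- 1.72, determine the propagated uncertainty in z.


For a product z = x*y, the relative uncertainty is:
uz/z = sqrt((ux/x)^2 + (uy/y)^2)
Relative uncertainties: ux/x = 2.75/42.0 = 0.065476
uy/y = 1.72/44.3 = 0.038826
z = 42.0 * 44.3 = 1860.6
uz = 1860.6 * sqrt(0.065476^2 + 0.038826^2) = 141.633

141.633


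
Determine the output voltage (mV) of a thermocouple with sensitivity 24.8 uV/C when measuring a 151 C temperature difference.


The thermocouple output V = sensitivity * dT.
V = 24.8 uV/C * 151 C
V = 3744.8 uV
V = 3.745 mV

3.745 mV


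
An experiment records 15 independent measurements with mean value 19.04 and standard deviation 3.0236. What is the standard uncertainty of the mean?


The standard uncertainty for Type A evaluation is u = s / sqrt(n).
u = 3.0236 / sqrt(15)
u = 3.0236 / 3.873
u = 0.7807

0.7807


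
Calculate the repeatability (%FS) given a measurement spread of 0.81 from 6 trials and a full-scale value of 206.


Repeatability = (spread / full scale) * 100%.
R = (0.81 / 206) * 100
R = 0.393 %FS

0.393 %FS


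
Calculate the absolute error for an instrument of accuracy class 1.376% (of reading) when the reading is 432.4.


Absolute error = (accuracy% / 100) * reading.
Error = (1.376 / 100) * 432.4
Error = 0.01376 * 432.4
Error = 5.9498

5.9498


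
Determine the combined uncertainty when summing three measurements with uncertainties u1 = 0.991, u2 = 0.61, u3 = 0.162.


For a sum of independent quantities, uc = sqrt(u1^2 + u2^2 + u3^2).
uc = sqrt(0.991^2 + 0.61^2 + 0.162^2)
uc = sqrt(0.982081 + 0.3721 + 0.026244)
uc = 1.1749

1.1749


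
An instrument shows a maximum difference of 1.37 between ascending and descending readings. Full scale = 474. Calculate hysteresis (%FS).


Hysteresis = (max difference / full scale) * 100%.
H = (1.37 / 474) * 100
H = 0.289 %FS

0.289 %FS


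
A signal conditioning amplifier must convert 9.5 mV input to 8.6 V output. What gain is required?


Gain = Vout / Vin (converting to same units).
G = 8.6 V / 9.5 mV
G = 8600.0 mV / 9.5 mV
G = 905.26

905.26


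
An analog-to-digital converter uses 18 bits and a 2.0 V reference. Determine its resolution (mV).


The resolution (LSB) of an ADC is Vref / 2^n.
LSB = 2.0 / 2^18
LSB = 2.0 / 262144
LSB = 7.63e-06 V = 0.00762939 mV

0.00762939 mV


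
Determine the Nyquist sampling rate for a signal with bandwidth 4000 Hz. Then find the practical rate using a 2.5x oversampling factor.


By Nyquist theorem, fs_min = 2 * fmax.
fs_min = 2 * 4000 = 8000 Hz
Practical rate = 2.5 * fs_min = 2.5 * 8000 = 20000 Hz

fs_min = 8000 Hz, fs_practical = 20000 Hz


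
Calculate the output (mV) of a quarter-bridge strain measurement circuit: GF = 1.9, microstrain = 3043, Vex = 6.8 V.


Quarter bridge output: Vout = (GF * epsilon * Vex) / 4.
Vout = (1.9 * 3043e-6 * 6.8) / 4
Vout = 0.03931556 / 4 V
Vout = 0.00982889 V = 9.8289 mV

9.8289 mV


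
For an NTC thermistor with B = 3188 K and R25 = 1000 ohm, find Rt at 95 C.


NTC thermistor equation: Rt = R25 * exp(B * (1/T - 1/T25)).
T in Kelvin: 368.15 K, T25 = 298.15 K
1/T - 1/T25 = 1/368.15 - 1/298.15 = -0.00063773
B * (1/T - 1/T25) = 3188 * -0.00063773 = -2.0331
Rt = 1000 * exp(-2.0331) = 130.9 ohm

130.9 ohm


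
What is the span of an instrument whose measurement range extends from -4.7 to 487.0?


Span = upper range - lower range.
Span = 487.0 - (-4.7)
Span = 491.7

491.7


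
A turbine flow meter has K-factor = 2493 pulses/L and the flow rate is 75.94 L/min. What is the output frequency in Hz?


Frequency = K * Q / 60 (converting L/min to L/s).
f = 2493 * 75.94 / 60
f = 189318.42 / 60
f = 3155.31 Hz

3155.31 Hz


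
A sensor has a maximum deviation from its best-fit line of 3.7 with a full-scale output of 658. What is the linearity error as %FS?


Linearity error = (max deviation / full scale) * 100%.
Linearity = (3.7 / 658) * 100
Linearity = 0.562 %FS

0.562 %FS


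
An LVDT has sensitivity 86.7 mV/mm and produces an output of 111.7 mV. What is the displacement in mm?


Displacement = Vout / sensitivity.
d = 111.7 / 86.7
d = 1.288 mm

1.288 mm


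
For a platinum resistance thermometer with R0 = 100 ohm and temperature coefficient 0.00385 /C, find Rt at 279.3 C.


The RTD equation: Rt = R0 * (1 + alpha * T).
Rt = 100 * (1 + 0.00385 * 279.3)
Rt = 100 * (1 + 1.075305)
Rt = 100 * 2.075305
Rt = 207.531 ohm

207.531 ohm


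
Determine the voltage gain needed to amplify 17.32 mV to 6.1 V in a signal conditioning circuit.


Gain = Vout / Vin (converting to same units).
G = 6.1 V / 17.32 mV
G = 6100.0 mV / 17.32 mV
G = 352.19

352.19


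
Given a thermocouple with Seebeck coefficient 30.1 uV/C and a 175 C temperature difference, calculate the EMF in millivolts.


The thermocouple output V = sensitivity * dT.
V = 30.1 uV/C * 175 C
V = 5267.5 uV
V = 5.268 mV

5.268 mV


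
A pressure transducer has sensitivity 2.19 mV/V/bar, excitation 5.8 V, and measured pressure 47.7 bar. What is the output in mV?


Output = sensitivity * Vex * P.
Vout = 2.19 * 5.8 * 47.7
Vout = 12.702 * 47.7
Vout = 605.89 mV

605.89 mV


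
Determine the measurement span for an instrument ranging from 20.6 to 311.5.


Span = upper range - lower range.
Span = 311.5 - (20.6)
Span = 290.9

290.9


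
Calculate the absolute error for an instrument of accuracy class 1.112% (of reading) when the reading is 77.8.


Absolute error = (accuracy% / 100) * reading.
Error = (1.112 / 100) * 77.8
Error = 0.01112 * 77.8
Error = 0.8651

0.8651


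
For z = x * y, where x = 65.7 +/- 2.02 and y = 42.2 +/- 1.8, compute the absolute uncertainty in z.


For a product z = x*y, the relative uncertainty is:
uz/z = sqrt((ux/x)^2 + (uy/y)^2)
Relative uncertainties: ux/x = 2.02/65.7 = 0.030746
uy/y = 1.8/42.2 = 0.042654
z = 65.7 * 42.2 = 2772.5
uz = 2772.5 * sqrt(0.030746^2 + 0.042654^2) = 145.781

145.781
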